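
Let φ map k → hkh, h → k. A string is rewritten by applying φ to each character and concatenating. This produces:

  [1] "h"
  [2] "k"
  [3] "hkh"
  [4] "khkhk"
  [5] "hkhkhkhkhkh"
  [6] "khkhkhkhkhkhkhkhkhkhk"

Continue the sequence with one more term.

hkhkhkhkhkhkhkhkhkhkhkhkhkhkhkhkhkhkhkhkhkh

Applying the rule to each of the 21 symbols of khkhkhkhkhkhkhkhkhkhk gives the pieces hkh k hkh k hkh k hkh k hkh k hkh k hkh k hkh k hkh k hkh k hkh, which concatenate to the answer.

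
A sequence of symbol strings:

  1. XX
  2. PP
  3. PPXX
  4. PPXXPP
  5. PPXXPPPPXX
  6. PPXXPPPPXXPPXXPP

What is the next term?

PPXXPPPPXXPPXXPPPPXXPPPPXX

This is a Fibonacci-style word recurrence s(k) = s(k−1)·s(k−2): e.g. PP·XX = PPXX.
The next term joins PPXXPPPPXXPPXXPP and PPXXPPPPXX.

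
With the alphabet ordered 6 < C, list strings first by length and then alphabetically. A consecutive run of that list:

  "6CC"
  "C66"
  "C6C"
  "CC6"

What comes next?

CCC

Find the rightmost character of CC6 below C, bump it to the next letter, and reset everything to its right to 6.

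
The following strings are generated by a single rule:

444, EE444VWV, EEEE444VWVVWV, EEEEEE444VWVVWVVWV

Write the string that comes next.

Each term wraps the previous one in EE on the left and VWV on the right.
Applying this once more to EEEEEE444VWVVWVVWV:

EEEEEEEE444VWVVWVVWVVWV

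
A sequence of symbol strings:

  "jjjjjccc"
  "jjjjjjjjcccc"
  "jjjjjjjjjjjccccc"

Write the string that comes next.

jjjjjjjjjjjjjjcccccc

Each string has the form j^{3n-1} c^{n+1}, where the shown terms are n = 2, 3, 4.
For the next term, n = 5, so the run lengths are 14, 6.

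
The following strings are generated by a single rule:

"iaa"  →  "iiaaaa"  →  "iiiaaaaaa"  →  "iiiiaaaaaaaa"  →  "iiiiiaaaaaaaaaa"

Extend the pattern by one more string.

Each string has the form i^{n} a^{2n} (n = 1, 2, …).
At n = 6 the blocks have lengths 6, 12.

iiiiiiaaaaaaaaaaaa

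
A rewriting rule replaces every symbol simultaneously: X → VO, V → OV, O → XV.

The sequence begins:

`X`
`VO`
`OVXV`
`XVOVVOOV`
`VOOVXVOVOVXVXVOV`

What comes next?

Rewriting the 16 symbols of VOOVXVOVOVXVXVOV one by one yields OV XV XV OV VO OV XV OV XV OV VO OV VO OV XV OV; concatenated:

OVXVXVOVVOOVXVOVXVOVVOOVVOOVXVOV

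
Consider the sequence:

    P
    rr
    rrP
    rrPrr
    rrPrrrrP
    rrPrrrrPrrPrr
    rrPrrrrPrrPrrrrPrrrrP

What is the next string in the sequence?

rrPrrrrPrrPrrrrPrrrrPrrPrrrrPrrPrr

From term 3 onward, concatenate the last term with the second-to-last: rr·P = rrP, rrP·rr = rrPrr, …
So term 8 is rrPrrrrPrrPrrrrPrrrrP·rrPrrrrPrrPrr.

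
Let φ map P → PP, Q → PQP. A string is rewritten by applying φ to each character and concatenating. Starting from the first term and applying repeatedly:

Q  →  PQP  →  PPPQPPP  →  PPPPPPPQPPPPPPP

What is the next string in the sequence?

Replace each of the 15 characters of PPPPPPPQPPPPPPP in place — PP PP PP PP PP PP PP PQP PP PP PP PP PP PP PP — and concatenate.

PPPPPPPPPPPPPPPQPPPPPPPPPPPPPPP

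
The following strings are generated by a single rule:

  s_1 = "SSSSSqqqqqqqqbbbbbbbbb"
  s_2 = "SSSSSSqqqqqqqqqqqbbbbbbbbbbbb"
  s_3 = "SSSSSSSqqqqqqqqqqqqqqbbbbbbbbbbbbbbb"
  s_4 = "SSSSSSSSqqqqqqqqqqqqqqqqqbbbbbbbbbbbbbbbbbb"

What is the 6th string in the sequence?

The n-th term is n+3 S's then 3n+2 q's then 3n+3 b's, where the shown terms are n = 2, 3, 4, 5.
For term 6, n = 7, so the run lengths are 10, 23, 24.

SSSSSSSSSSqqqqqqqqqqqqqqqqqqqqqqqbbbbbbbbbbbbbbbbbbbbbbbb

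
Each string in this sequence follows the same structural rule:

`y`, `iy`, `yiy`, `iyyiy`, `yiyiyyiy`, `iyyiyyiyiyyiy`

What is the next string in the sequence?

Each term (from the third on) is the two preceding terms concatenated in order: term 3 = y·iy = yiy.
The next term joins yiyiyyiy and iyyiyyiyiyyiy.

yiyiyyiyiyyiyyiyiyyiy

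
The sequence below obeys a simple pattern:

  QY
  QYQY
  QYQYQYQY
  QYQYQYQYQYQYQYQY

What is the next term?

Every step duplicates the string.
Doubling QYQYQYQYQYQYQYQY:

QYQYQYQYQYQYQYQYQYQYQYQYQYQYQYQY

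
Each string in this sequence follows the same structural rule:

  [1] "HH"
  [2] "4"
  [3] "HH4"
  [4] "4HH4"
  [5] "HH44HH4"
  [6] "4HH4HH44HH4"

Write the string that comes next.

From term 3 onward, concatenate the second-to-last term with the last: HH·4 = HH4, 4·HH4 = 4HH4, …
So term 7 is HH44HH4·4HH4HH44HH4.

HH44HH44HH4HH44HH4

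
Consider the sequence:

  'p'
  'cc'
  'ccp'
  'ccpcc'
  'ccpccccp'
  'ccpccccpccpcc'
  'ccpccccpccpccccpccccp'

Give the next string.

This is a Fibonacci-style word recurrence s(k) = s(k−1)·s(k−2): e.g. cc·p = ccp.
Continuing: ccpccccpccpccccpccccp · ccpccccpccpcc gives term 8.

ccpccccpccpccccpccccpccpccccpccpcc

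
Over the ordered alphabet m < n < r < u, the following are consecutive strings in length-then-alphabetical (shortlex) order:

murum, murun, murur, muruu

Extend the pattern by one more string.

muumm

Treat muruu as a base-4 numeral over the given alphabet and add one, carrying through any trailing u's.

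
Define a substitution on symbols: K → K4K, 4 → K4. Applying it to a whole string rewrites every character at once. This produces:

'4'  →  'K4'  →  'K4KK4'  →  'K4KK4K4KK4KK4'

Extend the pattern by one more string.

K4KK4K4KK4KK4K4KK4K4KK4KK4K4KK4KK4

Replace each of the 13 characters of K4KK4K4KK4KK4 in place — K4K K4 K4K K4K K4 K4K K4 K4K K4K K4 K4K K4K K4 — and concatenate.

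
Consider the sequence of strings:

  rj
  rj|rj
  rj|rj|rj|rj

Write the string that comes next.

Each string is two copies of the previous one joined by '|'.
Doubling rj|rj|rj|rj with '|' between the halves:

rj|rj|rj|rj|rj|rj|rj|rj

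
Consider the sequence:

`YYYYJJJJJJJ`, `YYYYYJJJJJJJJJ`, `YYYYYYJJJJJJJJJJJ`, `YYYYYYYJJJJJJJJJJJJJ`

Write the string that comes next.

YYYYYYYYJJJJJJJJJJJJJJJ

Each string has the form Y^{n+1} J^{2n+1}, where the shown terms are n = 3, 4, 5, 6.
For the next term, n = 7, so the run lengths are 8, 15.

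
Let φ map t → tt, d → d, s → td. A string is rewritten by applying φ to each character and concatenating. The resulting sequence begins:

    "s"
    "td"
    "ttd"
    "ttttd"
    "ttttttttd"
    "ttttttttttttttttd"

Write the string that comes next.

φ(ttttttttttttttttd) expands symbol-by-symbol to tt tt tt tt tt tt tt tt tt tt tt tt tt tt tt tt d; joining the 17 pieces gives the next term.

ttttttttttttttttttttttttttttttttd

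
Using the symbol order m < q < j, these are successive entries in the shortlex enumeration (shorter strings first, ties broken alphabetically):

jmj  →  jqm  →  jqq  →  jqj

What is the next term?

Treat jqj as a base-3 numeral over the given alphabet and add one, carrying through any trailing j's.

jjm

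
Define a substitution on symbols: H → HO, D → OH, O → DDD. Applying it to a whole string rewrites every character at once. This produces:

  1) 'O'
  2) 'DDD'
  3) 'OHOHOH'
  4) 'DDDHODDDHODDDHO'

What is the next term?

Replace each of the 15 characters of DDDHODDDHODDDHO in place — OH OH OH HO DDD OH OH OH HO DDD OH OH OH HO DDD — and concatenate.

OHOHOHHODDDOHOHOHHODDDOHOHOHHODDD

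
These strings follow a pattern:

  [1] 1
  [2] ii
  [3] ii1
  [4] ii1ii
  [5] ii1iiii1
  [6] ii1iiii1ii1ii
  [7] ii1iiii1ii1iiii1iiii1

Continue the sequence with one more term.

ii1iiii1ii1iiii1iiii1ii1iiii1ii1ii

Each term (from the third on) is the previous term followed by the one before it: term 3 = ii·1 = ii1.
Continuing: ii1iiii1ii1iiii1iiii1 · ii1iiii1ii1ii gives term 8.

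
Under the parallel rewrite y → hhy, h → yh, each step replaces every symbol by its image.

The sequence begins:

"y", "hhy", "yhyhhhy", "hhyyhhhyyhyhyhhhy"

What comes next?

Rewriting the 17 symbols of hhyyhhhyyhyhyhhhy one by one yields yh yh hhy hhy yh yh yh hhy hhy yh hhy yh hhy yh yh yh hhy; concatenated:

yhyhhhyhhyyhyhyhhhyhhyyhhhyyhhhyyhyhyhhhy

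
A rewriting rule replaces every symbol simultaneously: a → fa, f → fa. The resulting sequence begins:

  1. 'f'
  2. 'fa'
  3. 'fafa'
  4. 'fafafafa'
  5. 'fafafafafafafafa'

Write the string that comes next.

Applying the rule to each of the 16 symbols of fafafafafafafafa gives the pieces fa fa fa fa fa fa fa fa fa fa fa fa fa fa fa fa, which concatenate to the answer.

fafafafafafafafafafafafafafafafa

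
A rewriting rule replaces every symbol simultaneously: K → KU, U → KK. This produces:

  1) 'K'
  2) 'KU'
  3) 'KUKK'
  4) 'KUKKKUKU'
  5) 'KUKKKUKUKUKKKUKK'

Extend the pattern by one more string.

Replace each of the 16 characters of KUKKKUKUKUKKKUKK in place — KU KK KU KU KU KK KU KK KU KK KU KU KU KK KU KU — and concatenate.

KUKKKUKUKUKKKUKKKUKKKUKUKUKKKUKU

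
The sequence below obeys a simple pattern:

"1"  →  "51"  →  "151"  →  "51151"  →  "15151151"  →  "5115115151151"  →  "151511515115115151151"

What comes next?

5115115151151151511515115115151151

Each term (from the third on) is the two preceding terms concatenated in order: term 3 = 1·51 = 151.
Continuing: 5115115151151 · 151511515115115151151 gives term 8.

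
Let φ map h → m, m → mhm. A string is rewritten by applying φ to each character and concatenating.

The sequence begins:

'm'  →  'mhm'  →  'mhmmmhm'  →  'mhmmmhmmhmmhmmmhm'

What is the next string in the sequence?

Rewriting the 17 symbols of mhmmmhmmhmmhmmmhm one by one yields mhm m mhm mhm mhm m mhm mhm m mhm mhm m mhm mhm mhm m mhm; concatenated:

mhmmmhmmhmmhmmmhmmhmmmhmmhmmmhmmhmmhmmmhm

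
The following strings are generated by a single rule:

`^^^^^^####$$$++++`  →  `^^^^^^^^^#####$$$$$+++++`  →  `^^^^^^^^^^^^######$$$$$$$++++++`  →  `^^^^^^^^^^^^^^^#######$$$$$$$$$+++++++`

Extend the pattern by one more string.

The n-th term is 3n ^'s then n+2 #'s then 2n-1 $'s then n+2 +'s, where the shown terms are n = 2, 3, 4, 5.
At n = 6 the blocks have lengths 18, 8, 11, 8.

^^^^^^^^^^^^^^^^^^########$$$$$$$$$$$++++++++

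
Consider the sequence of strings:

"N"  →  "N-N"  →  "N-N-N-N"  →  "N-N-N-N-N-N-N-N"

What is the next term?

s(k+1) = s(k)·-·s(k) — each term doubles the last with '-' between the halves.
Doubling N-N-N-N-N-N-N-N with '-' between the halves:

N-N-N-N-N-N-N-N-N-N-N-N-N-N-N-N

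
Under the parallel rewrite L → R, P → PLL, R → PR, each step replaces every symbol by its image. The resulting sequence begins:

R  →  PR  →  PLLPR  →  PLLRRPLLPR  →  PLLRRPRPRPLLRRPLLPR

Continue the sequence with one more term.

φ(PLLRRPRPRPLLRRPLLPR) expands symbol-by-symbol to PLL R R PR PR PLL PR PLL PR PLL R R PR PR PLL R R PLL PR; joining the 19 pieces gives the next term.

PLLRRPRPRPLLPRPLLPRPLLRRPRPRPLLRRPLLPR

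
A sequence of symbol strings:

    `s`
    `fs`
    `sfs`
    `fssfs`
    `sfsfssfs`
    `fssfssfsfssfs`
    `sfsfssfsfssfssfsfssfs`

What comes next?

This is a Fibonacci-style word recurrence s(k) = s(k−2)·s(k−1): e.g. s·fs = sfs.
Continuing: fssfssfsfssfs · sfsfssfsfssfssfsfssfs gives term 8.

fssfssfsfssfssfsfssfsfssfssfsfssfs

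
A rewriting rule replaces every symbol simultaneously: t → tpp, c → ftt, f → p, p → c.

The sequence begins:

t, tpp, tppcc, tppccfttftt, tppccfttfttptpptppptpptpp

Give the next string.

Replace each of the 25 characters of tppccfttfttptpptppptpptpp in place — tpp c c ftt ftt p tpp tpp p tpp tpp c tpp c c tpp c c c tpp c c tpp c c — and concatenate.

tppccfttfttptpptppptpptppctppcctppccctppcctppcc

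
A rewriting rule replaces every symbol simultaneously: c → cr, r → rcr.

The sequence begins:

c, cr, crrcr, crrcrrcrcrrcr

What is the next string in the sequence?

crrcrrcrcrrcrrcrcrrcrcrrcrrcrcrrcr

φ(crrcrrcrcrrcr) expands symbol-by-symbol to cr rcr rcr cr rcr rcr cr rcr cr rcr rcr cr rcr; joining the 13 pieces gives the next term.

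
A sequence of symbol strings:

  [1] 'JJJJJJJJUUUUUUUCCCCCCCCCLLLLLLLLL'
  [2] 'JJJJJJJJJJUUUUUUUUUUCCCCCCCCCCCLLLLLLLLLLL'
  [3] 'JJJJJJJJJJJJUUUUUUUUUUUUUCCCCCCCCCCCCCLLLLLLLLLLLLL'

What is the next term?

Reading off run lengths: J runs 8, 10, 12; U runs 7, 10, 13; C runs 9, 11, 13; L runs 9, 11, 13 — each is linear in n, where the shown terms are n = 3, 4, 5.
At n = 6 the blocks have lengths 14, 16, 15, 15.

JJJJJJJJJJJJJJUUUUUUUUUUUUUUUUCCCCCCCCCCCCCCCLLLLLLLLLLLLLLL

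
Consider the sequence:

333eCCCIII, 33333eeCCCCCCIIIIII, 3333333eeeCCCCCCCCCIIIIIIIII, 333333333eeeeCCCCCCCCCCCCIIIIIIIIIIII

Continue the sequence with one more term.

The n-th term is 2n+1 3's then n e's then 3n C's then 3n I's (n = 1, 2, …).
At n = 5 the blocks have lengths 11, 5, 15, 15.

33333333333eeeeeCCCCCCCCCCCCCCCIIIIIIIIIIIIIII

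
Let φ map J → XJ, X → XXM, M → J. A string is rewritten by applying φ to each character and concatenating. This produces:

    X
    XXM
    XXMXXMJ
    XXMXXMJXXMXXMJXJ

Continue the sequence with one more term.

Replace each of the 16 characters of XXMXXMJXXMXXMJXJ in place — XXM XXM J XXM XXM J XJ XXM XXM J XXM XXM J XJ XXM XJ — and concatenate.

XXMXXMJXXMXXMJXJXXMXXMJXXMXXMJXJXXMXJ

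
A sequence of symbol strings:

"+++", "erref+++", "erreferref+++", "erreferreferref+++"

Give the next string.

Every step adds erref at the front: s(k+1) = erref·s(k).
One more step from erreferreferref+++ gives the answer.

erreferreferreferref+++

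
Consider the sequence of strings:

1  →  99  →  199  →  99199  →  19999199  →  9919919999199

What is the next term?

199991999919919999199

From term 3 onward, concatenate the second-to-last term with the last: 1·99 = 199, 99·199 = 99199, …
So term 7 is 19999199·9919919999199.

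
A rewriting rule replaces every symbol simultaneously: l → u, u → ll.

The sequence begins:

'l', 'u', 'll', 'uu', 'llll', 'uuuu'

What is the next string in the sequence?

Rewriting each symbol of uuuu: u→ll, u→ll, u→ll, u→ll, which concatenates to ll ll ll ll.

llllllll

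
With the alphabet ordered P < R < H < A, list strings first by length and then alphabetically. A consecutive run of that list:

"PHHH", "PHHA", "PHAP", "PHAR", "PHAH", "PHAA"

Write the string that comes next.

PAPP

The successor of PHAA increments the rightmost position that isn't already A and resets every position after it to P.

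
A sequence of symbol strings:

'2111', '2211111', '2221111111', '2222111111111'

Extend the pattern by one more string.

2222211111111111

Term n consists of n-1 2's, followed by 2n-1 1's, where the shown terms are n = 2, 3, 4, 5.
Setting n = 6 gives 5, 11 characters in each block.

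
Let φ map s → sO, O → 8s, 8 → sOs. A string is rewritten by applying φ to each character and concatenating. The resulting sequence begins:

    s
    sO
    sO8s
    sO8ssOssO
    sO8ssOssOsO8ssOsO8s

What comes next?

φ(sO8ssOssOsO8ssOsO8s) expands symbol-by-symbol to sO 8s sOs sO sO 8s sO sO 8s sO 8s sOs sO sO 8s sO 8s sOs sO; joining the 19 pieces gives the next term.

sO8ssOssOsO8ssOsO8ssO8ssOssOsO8ssO8ssOssO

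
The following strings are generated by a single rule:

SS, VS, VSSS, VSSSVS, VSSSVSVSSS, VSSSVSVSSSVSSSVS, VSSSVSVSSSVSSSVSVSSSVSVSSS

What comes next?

VSSSVSVSSSVSSSVSVSSSVSVSSSVSSSVSVSSSVSSSVS

This is a Fibonacci-style word recurrence s(k) = s(k−1)·s(k−2): e.g. VS·SS = VSSS.
Continuing: VSSSVSVSSSVSSSVSVSSSVSVSSS · VSSSVSVSSSVSSSVS gives term 8.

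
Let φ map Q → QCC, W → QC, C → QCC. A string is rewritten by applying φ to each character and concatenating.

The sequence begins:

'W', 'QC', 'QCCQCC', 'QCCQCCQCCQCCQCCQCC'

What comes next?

Replace each of the 18 characters of QCCQCCQCCQCCQCCQCC in place — QCC QCC QCC QCC QCC QCC QCC QCC QCC QCC QCC QCC QCC QCC QCC QCC QCC QCC — and concatenate.

QCCQCCQCCQCCQCCQCCQCCQCCQCCQCCQCCQCCQCCQCCQCCQCCQCCQCC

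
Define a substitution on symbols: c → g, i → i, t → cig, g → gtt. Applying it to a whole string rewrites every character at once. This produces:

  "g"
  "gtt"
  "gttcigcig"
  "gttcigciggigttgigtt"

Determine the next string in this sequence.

Replace each of the 19 characters of gttcigciggigttgigtt in place — gtt cig cig g i gtt g i gtt gtt i gtt cig cig gtt i gtt cig cig — and concatenate.

gttcigciggigttgigttgttigttcigciggttigttcigcig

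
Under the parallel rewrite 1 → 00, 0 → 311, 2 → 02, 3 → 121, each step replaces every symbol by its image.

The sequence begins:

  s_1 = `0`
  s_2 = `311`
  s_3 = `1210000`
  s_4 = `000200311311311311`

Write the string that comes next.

311311311023113111210000121000012100001210000

φ(000200311311311311) expands symbol-by-symbol to 311 311 311 02 311 311 121 00 00 121 00 00 121 00 00 121 00 00; joining the 18 pieces gives the next term.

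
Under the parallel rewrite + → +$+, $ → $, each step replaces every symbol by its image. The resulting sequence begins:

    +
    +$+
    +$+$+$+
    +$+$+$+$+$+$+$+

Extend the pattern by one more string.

Rewriting the 15 symbols of +$+$+$+$+$+$+$+ one by one yields +$+ $ +$+ $ +$+ $ +$+ $ +$+ $ +$+ $ +$+ $ +$+; concatenated:

+$+$+$+$+$+$+$+$+$+$+$+$+$+$+$+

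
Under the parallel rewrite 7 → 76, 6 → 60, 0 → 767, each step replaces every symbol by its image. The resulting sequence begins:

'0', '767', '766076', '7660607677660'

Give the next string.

Rewriting the 13 symbols of 7660607677660 one by one yields 76 60 60 767 60 767 76 60 76 76 60 60 767; concatenated:

76606076760767766076766060767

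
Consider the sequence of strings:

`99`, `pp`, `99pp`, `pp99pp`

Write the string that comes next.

From term 3 onward, concatenate the second-to-last term with the last: 99·pp = 99pp, pp·99pp = pp99pp, …
Continuing: 99pp · pp99pp gives term 5.

99pppp99pp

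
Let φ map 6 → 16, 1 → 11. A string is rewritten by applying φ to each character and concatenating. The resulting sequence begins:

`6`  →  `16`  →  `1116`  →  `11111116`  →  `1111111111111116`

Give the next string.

Replace each of the 16 characters of 1111111111111116 in place — 11 11 11 11 11 11 11 11 11 11 11 11 11 11 11 16 — and concatenate.

11111111111111111111111111111116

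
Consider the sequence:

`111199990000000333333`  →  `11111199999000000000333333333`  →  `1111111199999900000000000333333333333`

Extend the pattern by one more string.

Each string has the form 1^{2n} 9^{n+2} 0^{2n+3} 3^{3n}, where the shown terms are n = 2, 3, 4.
Setting n = 5 gives 10, 7, 13, 15 characters in each block.

111111111199999990000000000000333333333333333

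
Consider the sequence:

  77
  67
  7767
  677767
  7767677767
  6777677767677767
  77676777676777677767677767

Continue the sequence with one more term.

Each term (from the third on) is the two preceding terms concatenated in order: term 3 = 77·67 = 7767.
The next term joins 6777677767677767 and 77676777676777677767677767.

677767776767776777676777676777677767677767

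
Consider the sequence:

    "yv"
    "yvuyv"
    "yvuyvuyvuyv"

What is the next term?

Every step duplicates the string with 'u' between the halves.
Doubling yvuyvuyvuyv with 'u' between the halves:

yvuyvuyvuyvuyvuyvuyvuyv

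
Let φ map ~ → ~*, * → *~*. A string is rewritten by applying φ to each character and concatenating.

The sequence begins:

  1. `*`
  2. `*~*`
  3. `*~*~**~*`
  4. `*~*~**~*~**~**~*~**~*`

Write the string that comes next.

Rewriting the 21 symbols of *~*~**~*~**~**~*~**~* one by one yields *~* ~* *~* ~* *~* *~* ~* *~* ~* *~* *~* ~* *~* *~* ~* *~* ~* *~* *~* ~* *~*; concatenated:

*~*~**~*~**~**~*~**~*~**~**~*~**~**~*~**~*~**~**~*~**~*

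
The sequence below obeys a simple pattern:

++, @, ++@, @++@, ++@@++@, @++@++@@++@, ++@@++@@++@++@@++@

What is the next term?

This is a Fibonacci-style word recurrence s(k) = s(k−2)·s(k−1): e.g. ++·@ = ++@.
The next term joins @++@++@@++@ and ++@@++@@++@++@@++@.

@++@++@@++@++@@++@@++@++@@++@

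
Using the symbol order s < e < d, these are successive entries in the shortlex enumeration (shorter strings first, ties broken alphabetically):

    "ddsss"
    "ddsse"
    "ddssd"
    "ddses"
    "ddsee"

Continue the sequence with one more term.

ddsed

The successor of ddsee increments the rightmost position that isn't already d and resets every position after it to s.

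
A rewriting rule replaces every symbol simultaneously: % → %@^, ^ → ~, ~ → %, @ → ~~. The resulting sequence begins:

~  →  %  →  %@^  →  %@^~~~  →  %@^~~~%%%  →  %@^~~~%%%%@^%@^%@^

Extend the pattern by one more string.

Applying the rule to each of the 18 symbols of %@^~~~%%%%@^%@^%@^ gives the pieces %@^ ~~ ~ % % % %@^ %@^ %@^ %@^ ~~ ~ %@^ ~~ ~ %@^ ~~ ~, which concatenate to the answer.

%@^~~~%%%%@^%@^%@^%@^~~~%@^~~~%@^~~~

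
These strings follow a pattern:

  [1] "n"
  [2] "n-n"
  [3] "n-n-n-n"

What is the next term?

Every step duplicates the string with '-' between the halves.
Doubling n-n-n-n with '-' between the halves:

n-n-n-n-n-n-n-n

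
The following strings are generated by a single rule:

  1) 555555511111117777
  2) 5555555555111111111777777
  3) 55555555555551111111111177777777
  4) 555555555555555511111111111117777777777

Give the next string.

Each string has the form 5^{3n+1} 1^{2n+3} 7^{2n}, where the shown terms are n = 2, 3, 4, 5.
Setting n = 6 gives 19, 15, 12 characters in each block.

5555555555555555555111111111111111777777777777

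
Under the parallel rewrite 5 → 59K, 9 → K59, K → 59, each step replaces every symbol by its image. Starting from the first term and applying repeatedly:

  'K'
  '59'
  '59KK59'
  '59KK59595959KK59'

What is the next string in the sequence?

Replace each of the 16 characters of 59KK59595959KK59 in place — 59K K59 59 59 59K K59 59K K59 59K K59 59K K59 59 59 59K K59 — and concatenate.

59KK59595959KK5959KK5959KK5959KK59595959KK59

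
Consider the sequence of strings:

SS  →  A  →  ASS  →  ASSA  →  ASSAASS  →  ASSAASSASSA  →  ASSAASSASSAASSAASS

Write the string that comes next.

This is a Fibonacci-style word recurrence s(k) = s(k−1)·s(k−2): e.g. A·SS = ASS.
The next term joins ASSAASSASSAASSAASS and ASSAASSASSA.

ASSAASSASSAASSAASSASSAASSASSA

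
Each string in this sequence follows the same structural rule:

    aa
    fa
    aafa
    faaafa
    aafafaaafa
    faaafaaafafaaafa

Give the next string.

This is a Fibonacci-style word recurrence s(k) = s(k−2)·s(k−1): e.g. aa·fa = aafa.
The next term joins aafafaaafa and faaafaaafafaaafa.

aafafaaafafaaafaaafafaaafa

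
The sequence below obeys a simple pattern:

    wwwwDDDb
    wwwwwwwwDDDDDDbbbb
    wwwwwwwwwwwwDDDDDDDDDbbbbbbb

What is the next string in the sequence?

Reading off run lengths: w runs 4, 8, 12; D runs 3, 6, 9; b runs 1, 4, 7 — each is linear in n (n = 1, 2, …).
Setting n = 4 gives 16, 12, 10 characters in each block.

wwwwwwwwwwwwwwwwDDDDDDDDDDDDbbbbbbbbbb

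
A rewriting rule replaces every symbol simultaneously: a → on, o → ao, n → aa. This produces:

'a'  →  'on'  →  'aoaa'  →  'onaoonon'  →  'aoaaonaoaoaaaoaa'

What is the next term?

Applying the rule to each of the 16 symbols of aoaaonaoaoaaaoaa gives the pieces on ao on on ao aa on ao on ao on on on ao on on, which concatenate to the answer.

onaoononaoaaonaoonaoonononaoonon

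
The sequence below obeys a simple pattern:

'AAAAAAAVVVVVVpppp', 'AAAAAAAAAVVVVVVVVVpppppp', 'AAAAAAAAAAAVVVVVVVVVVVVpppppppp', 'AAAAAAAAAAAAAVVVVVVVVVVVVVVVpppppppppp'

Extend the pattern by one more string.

The n-th term is 2n+3 A's then 3n V's then 2n p's, where the shown terms are n = 2, 3, 4, 5.
Setting n = 6 gives 15, 18, 12 characters in each block.

AAAAAAAAAAAAAAAVVVVVVVVVVVVVVVVVVpppppppppppp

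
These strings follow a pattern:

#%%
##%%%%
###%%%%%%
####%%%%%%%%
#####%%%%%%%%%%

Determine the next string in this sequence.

######%%%%%%%%%%%%

The n-th term is n #'s then 2n %'s (n = 1, 2, …).
For the next term, n = 6, so the run lengths are 6, 12.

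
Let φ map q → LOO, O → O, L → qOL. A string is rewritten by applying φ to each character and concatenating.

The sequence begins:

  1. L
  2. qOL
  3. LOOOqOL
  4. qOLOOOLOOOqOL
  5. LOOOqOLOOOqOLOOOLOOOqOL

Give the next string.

Rewriting the 23 symbols of LOOOqOLOOOqOLOOOLOOOqOL one by one yields qOL O O O LOO O qOL O O O LOO O qOL O O O qOL O O O LOO O qOL; concatenated:

qOLOOOLOOOqOLOOOLOOOqOLOOOqOLOOOLOOOqOL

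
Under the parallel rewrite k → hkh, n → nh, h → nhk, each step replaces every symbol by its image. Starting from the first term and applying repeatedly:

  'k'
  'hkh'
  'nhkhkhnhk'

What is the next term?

nhnhkhkhnhkhkhnhknhnhkhkh

Apply φ to nhkhkhnhk symbol by symbol: n→nh, h→nhk, k→hkh, h→nhk, k→hkh, h→nhk, n→nh, h→nhk, k→hkh; joined: nh nhk hkh nhk hkh nhk nh nhk hkh.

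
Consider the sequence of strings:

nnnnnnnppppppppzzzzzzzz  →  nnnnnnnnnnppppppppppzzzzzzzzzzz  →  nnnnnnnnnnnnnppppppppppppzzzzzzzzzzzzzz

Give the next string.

Each string has the form n^{3n-2} p^{2n+2} z^{3n-1}, where the shown terms are n = 3, 4, 5.
For the next term, n = 6, so the run lengths are 16, 14, 17.

nnnnnnnnnnnnnnnnppppppppppppppzzzzzzzzzzzzzzzzz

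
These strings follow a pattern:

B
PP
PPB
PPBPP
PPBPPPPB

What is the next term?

PPBPPPPBPPBPP

From term 3 onward, concatenate the last term with the second-to-last: PP·B = PPB, PPB·PP = PPBPP, …
So term 6 is PPBPPPPB·PPBPP.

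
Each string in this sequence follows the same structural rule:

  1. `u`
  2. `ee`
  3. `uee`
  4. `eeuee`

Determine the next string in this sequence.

ueeeeuee

This is a Fibonacci-style word recurrence s(k) = s(k−2)·s(k−1): e.g. u·ee = uee.
The next term joins uee and eeuee.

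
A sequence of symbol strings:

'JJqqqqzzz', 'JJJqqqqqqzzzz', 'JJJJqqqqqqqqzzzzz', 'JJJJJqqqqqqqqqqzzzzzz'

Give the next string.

Term n consists of n J's, followed by 2n q's, followed by n+1 z's, where the shown terms are n = 2, 3, 4, 5.
Setting n = 6 gives 6, 12, 7 characters in each block.

JJJJJJqqqqqqqqqqqqzzzzzzz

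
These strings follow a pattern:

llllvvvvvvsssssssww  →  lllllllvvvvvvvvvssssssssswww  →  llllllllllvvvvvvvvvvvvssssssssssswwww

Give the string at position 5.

llllllllllllllllvvvvvvvvvvvvvvvvvvssssssssssssssswwwwww

Each string has the form l^{3n-2} v^{3n} s^{2n+3} w^{n}, where the shown terms are n = 2, 3, 4.
At n = 6 the blocks have lengths 16, 18, 15, 6.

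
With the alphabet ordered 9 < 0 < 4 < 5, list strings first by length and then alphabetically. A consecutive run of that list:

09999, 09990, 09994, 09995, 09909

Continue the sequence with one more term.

Treat 09909 as a base-4 numeral over the given alphabet and add one, carrying through any trailing 5's.

09900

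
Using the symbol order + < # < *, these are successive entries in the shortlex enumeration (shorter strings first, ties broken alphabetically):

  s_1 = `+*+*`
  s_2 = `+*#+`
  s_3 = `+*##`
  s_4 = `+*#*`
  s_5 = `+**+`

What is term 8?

Stepping forward 3 times from +**+: +**+ → +**# → +***, then the target.

#+++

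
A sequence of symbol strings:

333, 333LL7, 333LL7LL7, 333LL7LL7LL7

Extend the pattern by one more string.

Every step adds LL7 to the end: s(k+1) = s(k)·LL7.
One more step from 333LL7LL7LL7 gives the answer.

333LL7LL7LL7LL7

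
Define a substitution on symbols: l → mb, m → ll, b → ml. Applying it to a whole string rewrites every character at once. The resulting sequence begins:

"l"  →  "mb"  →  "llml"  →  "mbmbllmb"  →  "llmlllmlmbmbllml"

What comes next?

Replace each of the 16 characters of llmlllmlmbmbllml in place — mb mb ll mb mb mb ll mb ll ml ll ml mb mb ll mb — and concatenate.

mbmbllmbmbmbllmbllmlllmlmbmbllmb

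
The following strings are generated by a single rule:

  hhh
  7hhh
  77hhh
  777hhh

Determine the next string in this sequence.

7777hhh

The strings grow by a fixed prefix 7 each time.
So the next term is 7·777hhh.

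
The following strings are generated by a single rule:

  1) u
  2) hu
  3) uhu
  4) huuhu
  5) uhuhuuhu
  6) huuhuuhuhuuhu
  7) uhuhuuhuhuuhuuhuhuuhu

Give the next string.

Each term (from the third on) is the two preceding terms concatenated in order: term 3 = u·hu = uhu.
So term 8 is huuhuuhuhuuhu·uhuhuuhuhuuhuuhuhuuhu.

huuhuuhuhuuhuuhuhuuhuhuuhuuhuhuuhu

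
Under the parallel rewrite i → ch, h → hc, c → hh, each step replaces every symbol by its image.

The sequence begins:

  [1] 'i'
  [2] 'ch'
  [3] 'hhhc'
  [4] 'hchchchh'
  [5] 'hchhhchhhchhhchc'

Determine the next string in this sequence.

φ(hchhhchhhchhhchc) expands symbol-by-symbol to hc hh hc hc hc hh hc hc hc hh hc hc hc hh hc hh; joining the 16 pieces gives the next term.

hchhhchchchhhchchchhhchchchhhchh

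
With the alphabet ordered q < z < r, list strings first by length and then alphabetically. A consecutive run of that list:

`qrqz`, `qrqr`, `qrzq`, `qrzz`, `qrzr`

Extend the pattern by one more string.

qrrq

Treat qrzr as a base-3 numeral over the given alphabet and add one, carrying through any trailing r's.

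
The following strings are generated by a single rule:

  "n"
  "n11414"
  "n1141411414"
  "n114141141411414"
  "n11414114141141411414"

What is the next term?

Each term is the previous one with 11414 appended.
Applying this once more to n11414114141141411414:

n1141411414114141141411414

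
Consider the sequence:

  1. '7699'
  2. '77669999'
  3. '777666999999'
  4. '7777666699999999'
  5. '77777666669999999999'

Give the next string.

777777666666999999999999

Term n consists of n 7's, followed by n 6's, followed by 2n 9's (n = 1, 2, …).
At n = 6 the blocks have lengths 6, 6, 12.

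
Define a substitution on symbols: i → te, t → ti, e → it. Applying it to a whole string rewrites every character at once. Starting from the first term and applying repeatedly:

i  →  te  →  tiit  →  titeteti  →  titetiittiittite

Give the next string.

Applying the rule to each of the 16 symbols of titetiittiittite gives the pieces ti te ti it ti te te ti ti te te ti ti te ti it, which concatenate to the answer.

titetiittitetetititetetititetiit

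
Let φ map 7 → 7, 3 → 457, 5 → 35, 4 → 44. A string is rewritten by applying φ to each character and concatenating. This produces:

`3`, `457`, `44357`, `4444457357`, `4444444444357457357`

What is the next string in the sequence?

Rewriting the 19 symbols of 4444444444357457357 one by one yields 44 44 44 44 44 44 44 44 44 44 457 35 7 44 35 7 457 35 7; concatenated:

4444444444444444444445735744357457357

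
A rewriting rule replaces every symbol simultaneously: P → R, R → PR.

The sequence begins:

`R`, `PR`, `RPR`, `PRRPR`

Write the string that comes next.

RPRPRRPR

Apply φ to PRRPR symbol by symbol: P→R, R→PR, R→PR, P→R, R→PR; joined: R PR PR R PR.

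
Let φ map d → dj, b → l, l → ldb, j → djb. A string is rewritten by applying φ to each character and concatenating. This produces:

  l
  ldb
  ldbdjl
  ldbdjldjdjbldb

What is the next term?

ldbdjldjdjbldbdjdjbdjdjblldbdjl

Applying the rule to each of the 14 symbols of ldbdjldjdjbldb gives the pieces ldb dj l dj djb ldb dj djb dj djb l ldb dj l, which concatenate to the answer.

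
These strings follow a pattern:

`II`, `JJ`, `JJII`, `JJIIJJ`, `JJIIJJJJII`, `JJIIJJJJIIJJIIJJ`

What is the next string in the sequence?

This is a Fibonacci-style word recurrence s(k) = s(k−1)·s(k−2): e.g. JJ·II = JJII.
Continuing: JJIIJJJJIIJJIIJJ · JJIIJJJJII gives term 7.

JJIIJJJJIIJJIIJJJJIIJJJJII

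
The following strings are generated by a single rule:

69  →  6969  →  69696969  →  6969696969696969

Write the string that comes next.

Every step duplicates the string.
Doubling 6969696969696969:

69696969696969696969696969696969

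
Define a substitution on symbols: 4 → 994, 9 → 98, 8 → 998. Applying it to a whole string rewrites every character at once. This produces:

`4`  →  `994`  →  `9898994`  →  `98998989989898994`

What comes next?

98998989899898998989899898998989989898994

Replace each of the 17 characters of 98998989989898994 in place — 98 998 98 98 998 98 998 98 98 998 98 998 98 998 98 98 994 — and concatenate.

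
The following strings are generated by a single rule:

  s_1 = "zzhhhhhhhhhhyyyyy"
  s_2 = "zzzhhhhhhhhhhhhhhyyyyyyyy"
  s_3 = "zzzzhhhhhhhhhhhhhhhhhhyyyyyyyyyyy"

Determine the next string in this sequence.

zzzzzhhhhhhhhhhhhhhhhhhhhhhyyyyyyyyyyyyyy

The n-th term is n z's then 4n+2 h's then 3n-1 y's, where the shown terms are n = 2, 3, 4.
For the next term, n = 5, so the run lengths are 5, 22, 14.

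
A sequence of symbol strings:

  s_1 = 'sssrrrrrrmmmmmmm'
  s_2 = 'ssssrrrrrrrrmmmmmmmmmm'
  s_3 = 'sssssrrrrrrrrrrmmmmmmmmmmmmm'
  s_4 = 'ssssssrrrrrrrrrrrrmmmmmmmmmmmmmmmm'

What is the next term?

sssssssrrrrrrrrrrrrrrmmmmmmmmmmmmmmmmmmm

Term n consists of n s's, followed by 2n r's, followed by 3n-2 m's, where the shown terms are n = 3, 4, 5, 6.
At n = 7 the blocks have lengths 7, 14, 19.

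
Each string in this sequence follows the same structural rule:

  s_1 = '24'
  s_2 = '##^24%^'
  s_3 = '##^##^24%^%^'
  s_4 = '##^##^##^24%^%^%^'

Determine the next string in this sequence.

##^##^##^##^24%^%^%^%^

s(k+1) = ##^·s(k)·%^, so each term gains ##^ as a prefix and %^ as a suffix.
So the next term is ##^·##^##^##^24%^%^%^·%^.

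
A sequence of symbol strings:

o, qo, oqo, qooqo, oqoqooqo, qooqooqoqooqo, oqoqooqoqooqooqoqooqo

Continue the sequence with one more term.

Each term (from the third on) is the two preceding terms concatenated in order: term 3 = o·qo = oqo.
So term 8 is qooqooqoqooqo·oqoqooqoqooqooqoqooqo.

qooqooqoqooqooqoqooqoqooqooqoqooqo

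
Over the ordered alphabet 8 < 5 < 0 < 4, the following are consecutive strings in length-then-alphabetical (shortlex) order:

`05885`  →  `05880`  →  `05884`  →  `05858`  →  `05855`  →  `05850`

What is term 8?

Continuing the enumeration 2 steps past 05850: 05850 → 05854 → (answer).

05808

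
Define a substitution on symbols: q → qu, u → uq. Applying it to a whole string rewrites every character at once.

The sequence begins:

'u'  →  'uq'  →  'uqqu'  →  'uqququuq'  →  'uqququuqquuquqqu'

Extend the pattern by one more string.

Rewriting the 16 symbols of uqququuqquuquqqu one by one yields uq qu qu uq qu uq uq qu qu uq uq qu uq qu qu uq; concatenated:

uqququuqquuquqququuquqquuqququuq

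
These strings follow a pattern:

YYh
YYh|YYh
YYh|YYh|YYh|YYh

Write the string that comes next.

Every step duplicates the string with '|' between the halves.
One more doubling of YYh|YYh|YYh|YYh gives the answer.

YYh|YYh|YYh|YYh|YYh|YYh|YYh|YYh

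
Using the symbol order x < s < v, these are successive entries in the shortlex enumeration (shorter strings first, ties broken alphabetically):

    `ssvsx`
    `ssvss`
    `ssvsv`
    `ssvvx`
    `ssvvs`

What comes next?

Treat ssvvs as a base-3 numeral over the given alphabet and add one, carrying through any trailing v's.

ssvvv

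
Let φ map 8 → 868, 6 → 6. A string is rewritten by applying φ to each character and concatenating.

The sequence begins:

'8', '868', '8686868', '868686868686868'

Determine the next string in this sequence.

8686868686868686868686868686868

Replace each of the 15 characters of 868686868686868 in place — 868 6 868 6 868 6 868 6 868 6 868 6 868 6 868 — and concatenate.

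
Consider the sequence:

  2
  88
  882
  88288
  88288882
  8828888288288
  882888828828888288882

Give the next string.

This is a Fibonacci-style word recurrence s(k) = s(k−1)·s(k−2): e.g. 88·2 = 882.
Continuing: 882888828828888288882 · 8828888288288 gives term 8.

8828888288288882888828828888288288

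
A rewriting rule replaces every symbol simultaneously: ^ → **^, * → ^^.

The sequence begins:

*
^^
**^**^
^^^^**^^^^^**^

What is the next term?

Rewriting the 14 symbols of ^^^^**^^^^^**^ one by one yields **^ **^ **^ **^ ^^ ^^ **^ **^ **^ **^ **^ ^^ ^^ **^; concatenated:

**^**^**^**^^^^^**^**^**^**^**^^^^^**^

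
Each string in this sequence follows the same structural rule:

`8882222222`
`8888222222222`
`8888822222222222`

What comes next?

Term n consists of n 8's, followed by 2n+1 2's, where the shown terms are n = 3, 4, 5.
Setting n = 6 gives 6, 13 characters in each block.

8888882222222222222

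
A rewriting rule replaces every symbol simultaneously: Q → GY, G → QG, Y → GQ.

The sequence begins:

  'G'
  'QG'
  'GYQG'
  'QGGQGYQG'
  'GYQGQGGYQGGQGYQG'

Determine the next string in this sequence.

QGGQGYQGGYQGQGGQGYQGQGGYQGGQGYQG

Applying the rule to each of the 16 symbols of GYQGQGGYQGGQGYQG gives the pieces QG GQ GY QG GY QG QG GQ GY QG QG GY QG GQ GY QG, which concatenate to the answer.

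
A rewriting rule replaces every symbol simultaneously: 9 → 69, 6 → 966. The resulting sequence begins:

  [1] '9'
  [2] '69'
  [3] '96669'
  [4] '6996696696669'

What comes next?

9666969966966699669666996696696669

Applying the rule to each of the 13 symbols of 6996696696669 gives the pieces 966 69 69 966 966 69 966 966 69 966 966 966 69, which concatenate to the answer.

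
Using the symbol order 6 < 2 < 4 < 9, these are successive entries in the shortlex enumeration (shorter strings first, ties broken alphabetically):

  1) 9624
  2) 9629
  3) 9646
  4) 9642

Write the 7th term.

9696

Advancing 3 positions from 9642 through 9642 → 9644 → 9649 reaches term 7.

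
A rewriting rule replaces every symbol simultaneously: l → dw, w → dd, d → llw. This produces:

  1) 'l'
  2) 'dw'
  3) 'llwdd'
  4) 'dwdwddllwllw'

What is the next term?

llwddllwddllwllwdwdwdddwdwdd

Rewriting each symbol of dwdwddllwllw: d→llw, w→dd, d→llw, w→dd, d→llw, d→llw, l→dw, l→dw, w→dd, l→dw, l→dw, w→dd, which concatenates to llw dd llw dd llw llw dw dw dd dw dw dd.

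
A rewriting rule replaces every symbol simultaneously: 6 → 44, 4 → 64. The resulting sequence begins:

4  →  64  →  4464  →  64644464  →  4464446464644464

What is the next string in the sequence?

Replace each of the 16 characters of 4464446464644464 in place — 64 64 44 64 64 64 44 64 44 64 44 64 64 64 44 64 — and concatenate.

64644464646444644464446464644464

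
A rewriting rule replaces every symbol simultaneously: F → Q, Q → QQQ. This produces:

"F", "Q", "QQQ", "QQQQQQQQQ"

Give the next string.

Expanding QQQQQQQQQ: Q→QQQ, Q→QQQ, Q→QQQ, Q→QQQ, Q→QQQ, Q→QQQ, Q→QQQ, Q→QQQ, Q→QQQ. Concatenated: QQQ QQQ QQQ QQQ QQQ QQQ QQQ QQQ QQQ.

QQQQQQQQQQQQQQQQQQQQQQQQQQQ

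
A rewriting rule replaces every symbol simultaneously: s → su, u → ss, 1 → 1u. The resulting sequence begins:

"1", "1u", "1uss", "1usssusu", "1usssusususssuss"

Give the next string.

1usssusususssusssusssusususssusu

Applying the rule to each of the 16 symbols of 1usssusususssuss gives the pieces 1u ss su su su ss su ss su ss su su su ss su su, which concatenate to the answer.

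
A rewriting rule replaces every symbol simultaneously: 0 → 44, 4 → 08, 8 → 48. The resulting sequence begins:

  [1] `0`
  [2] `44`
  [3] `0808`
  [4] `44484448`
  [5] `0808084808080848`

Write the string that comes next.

Rewriting the 16 symbols of 0808084808080848 one by one yields 44 48 44 48 44 48 08 48 44 48 44 48 44 48 08 48; concatenated:

44484448444808484448444844480848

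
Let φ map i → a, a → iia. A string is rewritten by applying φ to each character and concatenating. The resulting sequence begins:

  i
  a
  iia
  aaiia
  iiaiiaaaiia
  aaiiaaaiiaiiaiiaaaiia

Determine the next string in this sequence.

iiaiiaaaiiaiiaiiaaaiiaaaiiaaaiiaiiaiiaaaiia

φ(aaiiaaaiiaiiaiiaaaiia) expands symbol-by-symbol to iia iia a a iia iia iia a a iia a a iia a a iia iia iia a a iia; joining the 21 pieces gives the next term.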